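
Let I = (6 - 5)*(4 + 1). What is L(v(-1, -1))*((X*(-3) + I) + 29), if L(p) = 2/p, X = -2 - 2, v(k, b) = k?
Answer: -92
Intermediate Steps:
X = -4
I = 5 (I = 1*5 = 5)
L(v(-1, -1))*((X*(-3) + I) + 29) = (2/(-1))*((-4*(-3) + 5) + 29) = (2*(-1))*((12 + 5) + 29) = -2*(17 + 29) = -2*46 = -92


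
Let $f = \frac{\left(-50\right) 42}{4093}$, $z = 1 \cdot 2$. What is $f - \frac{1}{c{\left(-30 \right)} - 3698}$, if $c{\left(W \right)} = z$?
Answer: $- \frac{7757507}{15127728} \approx -0.5128$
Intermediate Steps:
$z = 2$
$c{\left(W \right)} = 2$
$f = - \frac{2100}{4093}$ ($f = \left(-2100\right) \frac{1}{4093} = - \frac{2100}{4093} \approx -0.51307$)
$f - \frac{1}{c{\left(-30 \right)} - 3698} = - \frac{2100}{4093} - \frac{1}{2 - 3698} = - \frac{2100}{4093} - \frac{1}{-3696} = - \frac{2100}{4093} - - \frac{1}{3696} = - \frac{2100}{4093} + \frac{1}{3696} = - \frac{7757507}{15127728}$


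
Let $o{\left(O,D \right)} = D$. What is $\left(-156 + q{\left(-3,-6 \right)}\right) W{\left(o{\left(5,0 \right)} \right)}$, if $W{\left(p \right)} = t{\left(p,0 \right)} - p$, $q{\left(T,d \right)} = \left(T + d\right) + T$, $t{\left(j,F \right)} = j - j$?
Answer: $0$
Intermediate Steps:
$t{\left(j,F \right)} = 0$
$q{\left(T,d \right)} = d + 2 T$
$W{\left(p \right)} = - p$ ($W{\left(p \right)} = 0 - p = - p$)
$\left(-156 + q{\left(-3,-6 \right)}\right) W{\left(o{\left(5,0 \right)} \right)} = \left(-156 + \left(-6 + 2 \left(-3\right)\right)\right) \left(\left(-1\right) 0\right) = \left(-156 - 12\right) 0 = \left(-168\right) 0 = 0$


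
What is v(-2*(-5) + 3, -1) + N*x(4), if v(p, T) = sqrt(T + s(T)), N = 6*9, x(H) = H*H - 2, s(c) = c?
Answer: 756 + I*sqrt(2) ≈ 756.0 + 1.4142*I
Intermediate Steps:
x(H) = -2 + H**2 (x(H) = H**2 - 2 = -2 + H**2)
N = 54
v(p, T) = sqrt(2)*sqrt(T) (v(p, T) = sqrt(T + T) = sqrt(2*T) = sqrt(2)*sqrt(T))
v(-2*(-5) + 3, -1) + N*x(4) = sqrt(2)*sqrt(-1) + 54*(-2 + 4**2) = sqrt(2)*I + 54*(-2 + 16) = I*sqrt(2) + 54*14 = I*sqrt(2) + 756 = 756 + I*sqrt(2)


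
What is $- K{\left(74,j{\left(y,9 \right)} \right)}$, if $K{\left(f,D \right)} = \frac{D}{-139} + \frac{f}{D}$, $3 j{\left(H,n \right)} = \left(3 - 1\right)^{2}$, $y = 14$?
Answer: $- \frac{46279}{834} \approx -55.49$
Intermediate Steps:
$j{\left(H,n \right)} = \frac{4}{3}$ ($j{\left(H,n \right)} = \frac{\left(3 - 1\right)^{2}}{3} = \frac{2^{2}}{3} = \frac{1}{3} \cdot 4 = \frac{4}{3}$)
$K{\left(f,D \right)} = - \frac{D}{139} + \frac{f}{D}$ ($K{\left(f,D \right)} = D \left(- \frac{1}{139}\right) + \frac{f}{D} = - \frac{D}{139} + \frac{f}{D}$)
$- K{\left(74,j{\left(y,9 \right)} \right)} = - (\left(- \frac{1}{139}\right) \frac{4}{3} + \frac{74}{\frac{4}{3}}) = - (- \frac{4}{417} + 74 \cdot \frac{3}{4}) = - (- \frac{4}{417} + \frac{111}{2}) = \left(-1\right) \frac{46279}{834} = - \frac{46279}{834}$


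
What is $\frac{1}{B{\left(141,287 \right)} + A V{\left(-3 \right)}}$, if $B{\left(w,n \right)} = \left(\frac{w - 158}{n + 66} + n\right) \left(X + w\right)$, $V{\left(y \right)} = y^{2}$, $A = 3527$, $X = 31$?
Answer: $\frac{353}{28627847} \approx 1.2331 \cdot 10^{-5}$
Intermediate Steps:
$B{\left(w,n \right)} = \left(31 + w\right) \left(n + \frac{-158 + w}{66 + n}\right)$ ($B{\left(w,n \right)} = \left(\frac{w - 158}{n + 66} + n\right) \left(31 + w\right) = \left(\frac{-158 + w}{66 + n} + n\right) \left(31 + w\right) = \left(n + \frac{-158 + w}{66 + n}\right) \left(31 + w\right) = \left(31 + w\right) \left(n + \frac{-158 + w}{66 + n}\right)$)
$\frac{1}{B{\left(141,287 \right)} + A V{\left(-3 \right)}} = \frac{1}{\frac{-4898 + 141^{2} - 17907 + 31 \cdot 287^{2} + 2046 \cdot 287 + 141 \cdot 287^{2} + 66 \cdot 287 \cdot 141}{66 + 287} + 3527 \left(-3\right)^{2}} = \frac{1}{\frac{-4898 + 19881 - 17907 + 31 \cdot 82369 + 587202 + 141 \cdot 82369 + 2670822}{353} + 3527 \cdot 9} = \frac{1}{\frac{-4898 + 19881 - 17907 + 2553439 + 587202 + 11614029 + 2670822}{353} + 31743} = \frac{1}{\frac{1}{353} \cdot 17422568 + 31743} = \frac{1}{\frac{17422568}{353} + 31743} = \frac{1}{\frac{28627847}{353}} = \frac{353}{28627847}$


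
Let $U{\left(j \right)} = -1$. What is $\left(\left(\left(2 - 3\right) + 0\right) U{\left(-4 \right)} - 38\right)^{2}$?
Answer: $1369$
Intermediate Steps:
$\left(\left(\left(2 - 3\right) + 0\right) U{\left(-4 \right)} - 38\right)^{2} = \left(\left(\left(2 - 3\right) + 0\right) \left(-1\right) - 38\right)^{2} = \left(\left(-1 + 0\right) \left(-1\right) - 38\right)^{2} = \left(\left(-1\right) \left(-1\right) - 38\right)^{2} = \left(1 - 38\right)^{2} = \left(-37\right)^{2} = 1369$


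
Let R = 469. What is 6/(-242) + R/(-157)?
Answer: -57220/18997 ≈ -3.0121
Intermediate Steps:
6/(-242) + R/(-157) = 6/(-242) + 469/(-157) = 6*(-1/242) + 469*(-1/157) = -3/121 - 469/157 = -57220/18997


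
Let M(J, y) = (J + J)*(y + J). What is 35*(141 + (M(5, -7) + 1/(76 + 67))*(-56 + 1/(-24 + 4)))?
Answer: 25257393/572 ≈ 44156.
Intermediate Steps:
M(J, y) = 2*J*(J + y) (M(J, y) = (2*J)*(J + y) = 2*J*(J + y))
35*(141 + (M(5, -7) + 1/(76 + 67))*(-56 + 1/(-24 + 4))) = 35*(141 + (2*5*(5 - 7) + 1/(76 + 67))*(-56 + 1/(-24 + 4))) = 35*(141 + (2*5*(-2) + 1/143)*(-56 + 1/(-20))) = 35*(141 + (-20 + 1/143)*(-56 - 1/20)) = 35*(141 - 2859/143*(-1121/20)) = 35*(141 + 3204939/2860) = 35*(3608199/2860) = 25257393/572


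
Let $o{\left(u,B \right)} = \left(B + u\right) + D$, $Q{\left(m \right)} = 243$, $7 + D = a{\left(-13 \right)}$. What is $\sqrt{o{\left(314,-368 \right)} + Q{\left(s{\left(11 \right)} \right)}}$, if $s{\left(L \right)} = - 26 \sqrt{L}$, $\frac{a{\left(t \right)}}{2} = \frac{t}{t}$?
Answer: $2 \sqrt{46} \approx 13.565$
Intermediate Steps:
$a{\left(t \right)} = 2$ ($a{\left(t \right)} = 2 \frac{t}{t} = 2 \cdot 1 = 2$)
$D = -5$ ($D = -7 + 2 = -5$)
$o{\left(u,B \right)} = -5 + B + u$ ($o{\left(u,B \right)} = \left(B + u\right) - 5 = -5 + B + u$)
$\sqrt{o{\left(314,-368 \right)} + Q{\left(s{\left(11 \right)} \right)}} = \sqrt{\left(-5 - 368 + 314\right) + 243} = \sqrt{-59 + 243} = \sqrt{184} = 2 \sqrt{46}$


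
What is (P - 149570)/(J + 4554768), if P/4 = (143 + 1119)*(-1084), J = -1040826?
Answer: -2810801/1756971 ≈ -1.5998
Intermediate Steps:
P = -5472032 (P = 4*((143 + 1119)*(-1084)) = 4*(1262*(-1084)) = 4*(-1368008) = -5472032)
(P - 149570)/(J + 4554768) = (-5472032 - 149570)/(-1040826 + 4554768) = -5621602/3513942 = -5621602*1/3513942 = -2810801/1756971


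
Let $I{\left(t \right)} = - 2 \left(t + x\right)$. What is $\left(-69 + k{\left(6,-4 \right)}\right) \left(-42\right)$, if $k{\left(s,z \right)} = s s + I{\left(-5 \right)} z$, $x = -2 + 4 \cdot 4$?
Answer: $-1638$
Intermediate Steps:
$x = 14$ ($x = -2 + 16 = 14$)
$I{\left(t \right)} = -28 - 2 t$ ($I{\left(t \right)} = - 2 \left(t + 14\right) = - 2 \left(14 + t\right) = -28 - 2 t$)
$k{\left(s,z \right)} = s^{2} - 18 z$ ($k{\left(s,z \right)} = s s + \left(-28 - -10\right) z = s^{2} + \left(-28 + 10\right) z = s^{2} - 18 z$)
$\left(-69 + k{\left(6,-4 \right)}\right) \left(-42\right) = \left(-69 + \left(6^{2} - -72\right)\right) \left(-42\right) = \left(-69 + \left(36 + 72\right)\right) \left(-42\right) = \left(-69 + 108\right) \left(-42\right) = 39 \left(-42\right) = -1638$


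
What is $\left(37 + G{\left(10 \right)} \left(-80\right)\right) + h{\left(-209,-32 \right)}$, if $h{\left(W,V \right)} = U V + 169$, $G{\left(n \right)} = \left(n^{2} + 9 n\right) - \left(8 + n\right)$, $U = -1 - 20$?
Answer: $-12882$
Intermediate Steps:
$U = -21$ ($U = -1 - 20 = -21$)
$G{\left(n \right)} = -8 + n^{2} + 8 n$
$h{\left(W,V \right)} = 169 - 21 V$ ($h{\left(W,V \right)} = - 21 V + 169 = 169 - 21 V$)
$\left(37 + G{\left(10 \right)} \left(-80\right)\right) + h{\left(-209,-32 \right)} = \left(37 + \left(-8 + 10^{2} + 8 \cdot 10\right) \left(-80\right)\right) + \left(169 - -672\right) = \left(37 + \left(-8 + 100 + 80\right) \left(-80\right)\right) + \left(169 + 672\right) = \left(37 + 172 \left(-80\right)\right) + 841 = \left(37 - 13760\right) + 841 = -13723 + 841 = -12882$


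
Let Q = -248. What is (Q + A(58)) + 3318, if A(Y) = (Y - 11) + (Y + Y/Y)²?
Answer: 6598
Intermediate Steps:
A(Y) = -11 + Y + (1 + Y)² (A(Y) = (-11 + Y) + (Y + 1)² = (-11 + Y) + (1 + Y)² = -11 + Y + (1 + Y)²)
(Q + A(58)) + 3318 = (-248 + (-11 + 58 + (1 + 58)²)) + 3318 = (-248 + (-11 + 58 + 59²)) + 3318 = (-248 + (-11 + 58 + 3481)) + 3318 = (-248 + 3528) + 3318 = 3280 + 3318 = 6598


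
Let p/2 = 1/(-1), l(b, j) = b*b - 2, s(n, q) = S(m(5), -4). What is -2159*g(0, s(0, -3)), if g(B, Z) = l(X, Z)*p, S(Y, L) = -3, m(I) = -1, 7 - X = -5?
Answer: 613156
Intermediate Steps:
X = 12 (X = 7 - 1*(-5) = 7 + 5 = 12)
s(n, q) = -3
l(b, j) = -2 + b² (l(b, j) = b² - 2 = -2 + b²)
p = -2 (p = 2/(-1) = 2*(-1) = -2)
g(B, Z) = -284 (g(B, Z) = (-2 + 12²)*(-2) = (-2 + 144)*(-2) = 142*(-2) = -284)
-2159*g(0, s(0, -3)) = -2159*(-284) = 613156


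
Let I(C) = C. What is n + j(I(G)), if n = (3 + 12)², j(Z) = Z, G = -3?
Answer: 222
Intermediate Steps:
n = 225 (n = 15² = 225)
n + j(I(G)) = 225 - 3 = 222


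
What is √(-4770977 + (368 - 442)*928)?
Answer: I*√4839649 ≈ 2199.9*I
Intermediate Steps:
√(-4770977 + (368 - 442)*928) = √(-4770977 - 74*928) = √(-4770977 - 68672) = √(-4839649) = I*√4839649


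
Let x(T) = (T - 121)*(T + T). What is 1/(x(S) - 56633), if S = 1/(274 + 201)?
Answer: -225625/12777935573 ≈ -1.7657e-5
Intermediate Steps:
S = 1/475 ≈ 0.0021053
x(T) = 2*T*(-121 + T) (x(T) = (-121 + T)*(2*T) = 2*T*(-121 + T))
1/(x(S) - 56633) = 1/(2*(1/475)*(-121 + 1/475) - 56633) = 1/(2*(1/475)*(-57474/475) - 56633) = 1/(-114948/225625 - 56633) = 1/(-12777935573/225625) = -225625/12777935573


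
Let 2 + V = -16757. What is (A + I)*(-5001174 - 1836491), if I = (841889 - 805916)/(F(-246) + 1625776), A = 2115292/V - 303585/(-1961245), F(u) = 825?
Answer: 9215351234856021023303230/10692788605661591 ≈ 8.6183e+8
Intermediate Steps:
V = -16759 (V = -2 - 16757 = -16759)
A = -828703615505/6573700991 (A = 2115292/(-16759) - 303585/(-1961245) = 2115292*(-1/16759) - 303585*(-1/1961245) = -2115292/16759 + 60717/392249 = -828703615505/6573700991 ≈ -126.06)
I = 35973/1626601 (I = (841889 - 805916)/(825 + 1625776) = 35973/1626601 ≈ 0.022115)
(A + I)*(-5001174 - 1836491) = (-828703615505/6573700991 + 35973/1626601)*(-5001174 - 1836491) = -1347733653938299262/10692788605661591*(-6837665) = 9215351234856021023303230/10692788605661591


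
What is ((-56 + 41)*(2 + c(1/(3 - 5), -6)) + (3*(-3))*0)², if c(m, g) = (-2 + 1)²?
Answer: 2025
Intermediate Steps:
c(m, g) = 1 (c(m, g) = (-1)² = 1)
((-56 + 41)*(2 + c(1/(3 - 5), -6)) + (3*(-3))*0)² = ((-56 + 41)*(2 + 1) + (3*(-3))*0)² = (-15*3 - 9*0)² = (-45 + 0)² = (-45)² = 2025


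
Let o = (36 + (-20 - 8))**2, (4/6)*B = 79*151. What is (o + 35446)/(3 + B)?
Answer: 71020/35793 ≈ 1.9842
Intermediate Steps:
B = 35787/2 (B = 3*(79*151)/2 = (3/2)*11929 = 35787/2 ≈ 17894.)
o = 64 (o = (36 - 28)**2 = 8**2 = 64)
(o + 35446)/(3 + B) = (64 + 35446)/(3 + 35787/2) = 35510/(35793/2) = 35510*(2/35793) = 71020/35793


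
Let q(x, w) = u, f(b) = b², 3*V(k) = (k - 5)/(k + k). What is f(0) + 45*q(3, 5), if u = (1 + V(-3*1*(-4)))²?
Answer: 31205/576 ≈ 54.175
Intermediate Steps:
V(k) = (-5 + k)/(6*k) (V(k) = ((k - 5)/(k + k))/3 = ((-5 + k)/((2*k)))/3 = ((-5 + k)*(1/(2*k)))/3 = ((-5 + k)/(2*k))/3 = (-5 + k)/(6*k))
u = 6241/5184 (u = (1 + (-5 - 3*1*(-4))/(6*((-3*1*(-4)))))² = (1 + (-5 - 3*(-4))/(6*((-3*(-4)))))² = (1 + (⅙)*(-5 + 12)/12)² = (1 + (⅙)*(1/12)*7)² = (1 + 7/72)² = (79/72)² = 6241/5184 ≈ 1.2039)
q(x, w) = 6241/5184
f(0) + 45*q(3, 5) = 0² + 45*(6241/5184) = 0 + 31205/576 = 31205/576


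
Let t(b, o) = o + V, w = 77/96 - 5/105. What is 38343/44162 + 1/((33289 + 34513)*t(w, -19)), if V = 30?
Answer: 7149274277/8234247791 ≈ 0.86824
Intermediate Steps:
w = 169/224 (w = 77*(1/96) - 5*1/105 = 77/96 - 1/21 = 169/224 ≈ 0.75446)
t(b, o) = 30 + o (t(b, o) = o + 30 = 30 + o)
38343/44162 + 1/((33289 + 34513)*t(w, -19)) = 38343/44162 + 1/((33289 + 34513)*(30 - 19)) = 38343*(1/44162) + 1/(67802*11) = 38343/44162 + (1/67802)*(1/11) = 38343/44162 + 1/745822 = 7149274277/8234247791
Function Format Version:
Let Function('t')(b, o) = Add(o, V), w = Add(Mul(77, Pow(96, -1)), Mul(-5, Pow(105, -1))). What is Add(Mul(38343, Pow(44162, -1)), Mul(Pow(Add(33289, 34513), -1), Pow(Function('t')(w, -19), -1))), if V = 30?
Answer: Rational(7149274277, 8234247791) ≈ 0.86824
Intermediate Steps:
w = Rational(169, 224) (w = Add(Mul(77, Rational(1, 96)), Mul(-5, Rational(1, 105))) = Add(Rational(77, 96), Rational(-1, 21)) = Rational(169, 224) ≈ 0.75446)
Function('t')(b, o) = Add(30, o) (Function('t')(b, o) = Add(o, 30) = Add(30, o))
Add(Mul(38343, Pow(44162, -1)), Mul(Pow(Add(33289, 34513), -1), Pow(Function('t')(w, -19), -1))) = Add(Mul(38343, Pow(44162, -1)), Mul(Pow(Add(33289, 34513), -1), Pow(Add(30, -19), -1))) = Add(Mul(38343, Rational(1, 44162)), Mul(Pow(67802, -1), Pow(11, -1))) = Add(Rational(38343, 44162), Mul(Rational(1, 67802), Rational(1, 11))) = Add(Rational(38343, 44162), Rational(1, 745822)) = Rational(7149274277, 8234247791)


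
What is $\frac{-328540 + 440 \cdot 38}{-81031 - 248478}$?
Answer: $\frac{311820}{329509} \approx 0.94632$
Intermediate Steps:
$\frac{-328540 + 440 \cdot 38}{-81031 - 248478} = \frac{-328540 + 16720}{-329509} = \left(-311820\right) \left(- \frac{1}{329509}\right) = \frac{311820}{329509}$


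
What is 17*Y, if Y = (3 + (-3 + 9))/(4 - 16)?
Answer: -51/4 ≈ -12.750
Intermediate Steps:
Y = -¾ (Y = (3 + 6)/(-12) = 9*(-1/12) = -¾ ≈ -0.75000)
17*Y = 17*(-¾) = -51/4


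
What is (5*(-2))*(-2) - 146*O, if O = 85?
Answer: -12390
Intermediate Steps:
(5*(-2))*(-2) - 146*O = (5*(-2))*(-2) - 146*85 = -10*(-2) - 12410 = 20 - 12410 = -12390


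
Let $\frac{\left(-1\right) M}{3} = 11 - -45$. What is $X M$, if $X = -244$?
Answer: $40992$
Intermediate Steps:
$M = -168$ ($M = - 3 \left(11 - -45\right) = - 3 \left(11 + 45\right) = \left(-3\right) 56 = -168$)
$X M = \left(-244\right) \left(-168\right) = 40992$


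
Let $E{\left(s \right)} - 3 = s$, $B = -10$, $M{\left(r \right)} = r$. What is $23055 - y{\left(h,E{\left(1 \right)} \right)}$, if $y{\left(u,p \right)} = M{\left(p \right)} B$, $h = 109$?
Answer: $23095$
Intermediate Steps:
$E{\left(s \right)} = 3 + s$
$y{\left(u,p \right)} = - 10 p$ ($y{\left(u,p \right)} = p \left(-10\right) = - 10 p$)
$23055 - y{\left(h,E{\left(1 \right)} \right)} = 23055 - - 10 \left(3 + 1\right) = 23055 - \left(-10\right) 4 = 23055 - -40 = 23055 + 40 = 23095$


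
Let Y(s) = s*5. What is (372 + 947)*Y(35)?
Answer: 230825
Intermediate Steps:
Y(s) = 5*s
(372 + 947)*Y(35) = (372 + 947)*(5*35) = 1319*175 = 230825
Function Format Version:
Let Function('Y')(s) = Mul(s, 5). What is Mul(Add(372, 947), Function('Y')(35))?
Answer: 230825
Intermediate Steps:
Function('Y')(s) = Mul(5, s)
Mul(Add(372, 947), Function('Y')(35)) = Mul(Add(372, 947), Mul(5, 35)) = Mul(1319, 175) = 230825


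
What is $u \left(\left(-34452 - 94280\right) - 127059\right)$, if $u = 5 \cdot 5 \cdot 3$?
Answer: $-19184325$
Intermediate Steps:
$u = 75$ ($u = 25 \cdot 3 = 75$)
$u \left(\left(-34452 - 94280\right) - 127059\right) = 75 \left(\left(-34452 - 94280\right) - 127059\right) = 75 \left(-128732 - 127059\right) = 75 \left(-255791\right) = -19184325$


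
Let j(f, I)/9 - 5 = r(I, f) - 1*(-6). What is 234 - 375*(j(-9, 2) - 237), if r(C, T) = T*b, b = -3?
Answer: -39141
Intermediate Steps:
r(C, T) = -3*T (r(C, T) = T*(-3) = -3*T)
j(f, I) = 99 - 27*f (j(f, I) = 45 + 9*(-3*f - 1*(-6)) = 45 + 9*(-3*f + 6) = 45 + 9*(6 - 3*f) = 45 + (54 - 27*f) = 99 - 27*f)
234 - 375*(j(-9, 2) - 237) = 234 - 375*((99 - 27*(-9)) - 237) = 234 - 375*((99 + 243) - 237) = 234 - 375*(342 - 237) = 234 - 375*105 = 234 - 39375 = -39141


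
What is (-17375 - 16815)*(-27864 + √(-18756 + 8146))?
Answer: 952670160 - 34190*I*√10610 ≈ 9.5267e+8 - 3.5217e+6*I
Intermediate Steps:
(-17375 - 16815)*(-27864 + √(-18756 + 8146)) = -34190*(-27864 + √(-10610)) = -34190*(-27864 + I*√10610) = 952670160 - 34190*I*√10610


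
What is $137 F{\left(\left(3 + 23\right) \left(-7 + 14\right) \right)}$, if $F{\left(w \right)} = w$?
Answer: $24934$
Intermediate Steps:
$137 F{\left(\left(3 + 23\right) \left(-7 + 14\right) \right)} = 137 \left(3 + 23\right) \left(-7 + 14\right) = 137 \cdot 26 \cdot 7 = 137 \cdot 182 = 24934$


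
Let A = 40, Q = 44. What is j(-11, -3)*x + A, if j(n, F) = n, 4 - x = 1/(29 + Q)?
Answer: -281/73 ≈ -3.8493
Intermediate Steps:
x = 291/73 (x = 4 - 1/(29 + 44) = 4 - 1/73 = 291/73 ≈ 3.9863)
j(-11, -3)*x + A = -11*291/73 + 40 = -3201/73 + 40 = -281/73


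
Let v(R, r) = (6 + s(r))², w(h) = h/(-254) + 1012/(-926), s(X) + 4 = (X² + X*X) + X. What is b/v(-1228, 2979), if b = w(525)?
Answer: -371599/37059758317842375938 ≈ -1.0027e-14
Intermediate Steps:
s(X) = -4 + X + 2*X² (s(X) = -4 + ((X² + X*X) + X) = -4 + ((X² + X²) + X) = -4 + (2*X² + X) = -4 + (X + 2*X²) = -4 + X + 2*X²)
w(h) = -506/463 - h/254 (w(h) = h*(-1/254) + 1012*(-1/926) = -h/254 - 506/463 = -506/463 - h/254)
v(R, r) = (2 + r + 2*r²)² (v(R, r) = (6 + (-4 + r + 2*r²))² = (2 + r + 2*r²)²)
b = -371599/117602 (b = -506/463 - 1/254*525 = -506/463 - 525/254 = -371599/117602 ≈ -3.1598)
b/v(-1228, 2979) = -371599/(117602*(2 + 2979 + 2*2979²)²) = -371599/(117602*(2 + 2979 + 2*8874441)²) = -371599/(117602*(2 + 2979 + 17748882)²) = -371599/(117602*(17751863²)) = -371599/117602/315128639970769 = -371599/117602*1/315128639970769 = -371599/37059758317842375938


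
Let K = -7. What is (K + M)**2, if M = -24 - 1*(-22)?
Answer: 81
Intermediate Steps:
M = -2 (M = -24 + 22 = -2)
(K + M)**2 = (-7 - 2)**2 = (-9)**2 = 81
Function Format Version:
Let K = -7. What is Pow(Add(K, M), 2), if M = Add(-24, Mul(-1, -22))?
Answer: 81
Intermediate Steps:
M = -2 (M = Add(-24, 22) = -2)
Pow(Add(K, M), 2) = Pow(Add(-7, -2), 2) = Pow(-9, 2) = 81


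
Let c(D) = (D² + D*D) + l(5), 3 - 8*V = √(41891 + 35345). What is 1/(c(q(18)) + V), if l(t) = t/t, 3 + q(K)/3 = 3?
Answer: -88/77115 - 16*√19309/77115 ≈ -0.029972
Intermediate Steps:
V = 3/8 - √19309/4 (V = 3/8 - √(41891 + 35345)/8 = 3/8 - √19309/4 ≈ -34.364)
q(K) = 0 (q(K) = -9 + 3*3 = -9 + 9 = 0)
l(t) = 1
c(D) = 1 + 2*D² (c(D) = (D² + D*D) + 1 = (D² + D²) + 1 = 2*D² + 1 = 1 + 2*D²)
1/(c(q(18)) + V) = 1/((1 + 2*0²) + (3/8 - √19309/4)) = 1/((1 + 2*0) + (3/8 - √19309/4)) = 1/((1 + 0) + (3/8 - √19309/4)) = 1/(1 + (3/8 - √19309/4)) = 1/(11/8 - √19309/4)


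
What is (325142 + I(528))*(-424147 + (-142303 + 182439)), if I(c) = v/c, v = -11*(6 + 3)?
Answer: -1997728520959/16 ≈ -1.2486e+11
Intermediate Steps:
v = -99 (v = -11*9 = -99)
I(c) = -99/c
(325142 + I(528))*(-424147 + (-142303 + 182439)) = (325142 - 99/528)*(-424147 + (-142303 + 182439)) = (325142 - 99*1/528)*(-424147 + 40136) = (325142 - 3/16)*(-384011) = (5202269/16)*(-384011) = -1997728520959/16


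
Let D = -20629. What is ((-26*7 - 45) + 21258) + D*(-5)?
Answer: 124176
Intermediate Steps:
((-26*7 - 45) + 21258) + D*(-5) = ((-26*7 - 45) + 21258) - 20629*(-5) = ((-182 - 45) + 21258) + 103145 = (-227 + 21258) + 103145 = 21031 + 103145 = 124176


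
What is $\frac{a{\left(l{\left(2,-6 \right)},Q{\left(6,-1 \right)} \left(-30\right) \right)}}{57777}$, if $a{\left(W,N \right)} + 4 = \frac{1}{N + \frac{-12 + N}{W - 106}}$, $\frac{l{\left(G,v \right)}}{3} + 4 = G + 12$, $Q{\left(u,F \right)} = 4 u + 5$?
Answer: $- \frac{130514}{1884627963} \approx -6.9252 \cdot 10^{-5}$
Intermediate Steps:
$Q{\left(u,F \right)} = 5 + 4 u$
$l{\left(G,v \right)} = 24 + 3 G$ ($l{\left(G,v \right)} = -12 + 3 \left(G + 12\right) = -12 + 3 \left(12 + G\right) = -12 + \left(36 + 3 G\right) = 24 + 3 G$)
$a{\left(W,N \right)} = -4 + \frac{1}{N + \frac{-12 + N}{-106 + W}}$ ($a{\left(W,N \right)} = -4 + \frac{1}{N + \frac{-12 + N}{W - 106}} = -4 + \frac{1}{N + \frac{-12 + N}{-106 + W}}$)
$\frac{a{\left(l{\left(2,-6 \right)},Q{\left(6,-1 \right)} \left(-30\right) \right)}}{57777} = \frac{\frac{1}{12 + 105 \left(5 + 4 \cdot 6\right) \left(-30\right) - \left(5 + 4 \cdot 6\right) \left(-30\right) \left(24 + 3 \cdot 2\right)} \left(58 - \left(24 + 3 \cdot 2\right) - 420 \left(5 + 4 \cdot 6\right) \left(-30\right) + 4 \left(5 + 4 \cdot 6\right) \left(-30\right) \left(24 + 3 \cdot 2\right)\right)}{57777} = \frac{58 - \left(24 + 6\right) - 420 \left(5 + 24\right) \left(-30\right) + 4 \left(5 + 24\right) \left(-30\right) \left(24 + 6\right)}{12 + 105 \left(5 + 24\right) \left(-30\right) - \left(5 + 24\right) \left(-30\right) \left(24 + 6\right)} \frac{1}{57777} = \frac{58 - 30 - 420 \cdot 29 \left(-30\right) + 4 \cdot 29 \left(-30\right) 30}{12 + 105 \cdot 29 \left(-30\right) - 29 \left(-30\right) 30} \cdot \frac{1}{57777} = \frac{58 - 30 - -365400 + 4 \left(-870\right) 30}{12 + 105 \left(-870\right) - \left(-870\right) 30} \cdot \frac{1}{57777} = \frac{58 - 30 + 365400 - 104400}{12 - 91350 + 26100} \cdot \frac{1}{57777} = \frac{1}{-65238} \cdot 261028 \cdot \frac{1}{57777} = \left(- \frac{1}{65238}\right) 261028 \cdot \frac{1}{57777} = \left(- \frac{130514}{32619}\right) \frac{1}{57777} = - \frac{130514}{1884627963}$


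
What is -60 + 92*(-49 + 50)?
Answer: 32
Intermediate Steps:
-60 + 92*(-49 + 50) = -60 + 92*1 = -60 + 92 = 32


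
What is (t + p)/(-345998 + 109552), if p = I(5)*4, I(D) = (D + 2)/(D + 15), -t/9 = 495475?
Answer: 11148184/591115 ≈ 18.860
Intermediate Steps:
t = -4459275 (t = -9*495475 = -4459275)
I(D) = (2 + D)/(15 + D)
p = 7/5 (p = ((2 + 5)/(15 + 5))*4 = (7/20)*4 = 7/5 ≈ 1.4000)
(t + p)/(-345998 + 109552) = (-4459275 + 7/5)/(-345998 + 109552) = -22296368/5/(-236446) = -22296368/5*(-1/236446) = 11148184/591115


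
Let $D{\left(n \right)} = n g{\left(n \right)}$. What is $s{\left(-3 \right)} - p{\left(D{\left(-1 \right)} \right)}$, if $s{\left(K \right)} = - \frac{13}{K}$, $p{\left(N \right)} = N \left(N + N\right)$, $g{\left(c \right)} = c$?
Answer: $\frac{7}{3} \approx 2.3333$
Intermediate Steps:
$D{\left(n \right)} = n^{2}$ ($D{\left(n \right)} = n n = n^{2}$)
$p{\left(N \right)} = 2 N^{2}$ ($p{\left(N \right)} = N 2 N = 2 N^{2}$)
$s{\left(-3 \right)} - p{\left(D{\left(-1 \right)} \right)} = - \frac{13}{-3} - 2 \left(\left(-1\right)^{2}\right)^{2} = \left(-13\right) \left(- \frac{1}{3}\right) - 2 \cdot 1^{2} = \frac{13}{3} - 2 \cdot 1 = \frac{13}{3} - 2 = \frac{7}{3}$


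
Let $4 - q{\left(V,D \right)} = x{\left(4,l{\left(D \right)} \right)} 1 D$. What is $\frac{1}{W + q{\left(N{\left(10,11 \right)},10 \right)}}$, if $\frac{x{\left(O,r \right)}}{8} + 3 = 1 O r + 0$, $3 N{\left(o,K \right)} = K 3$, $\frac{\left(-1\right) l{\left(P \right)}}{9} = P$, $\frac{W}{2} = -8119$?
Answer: $\frac{1}{12806} \approx 7.8088 \cdot 10^{-5}$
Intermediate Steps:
$W = -16238$ ($W = 2 \left(-8119\right) = -16238$)
$l{\left(P \right)} = - 9 P$
$N{\left(o,K \right)} = K$ ($N{\left(o,K \right)} = \frac{K 3}{3} = \frac{3 K}{3} = K$)
$x{\left(O,r \right)} = -24 + 8 O r$ ($x{\left(O,r \right)} = -24 + 8 \left(1 O r + 0\right) = -24 + 8 \left(O r + 0\right) = -24 + 8 O r$)
$q{\left(V,D \right)} = 4 - D \left(-24 - 288 D\right)$ ($q{\left(V,D \right)} = 4 - \left(-24 + 8 \cdot 4 \left(- 9 D\right)\right) 1 D = 4 - \left(-24 - 288 D\right) 1 D = 4 - \left(-24 - 288 D\right) D = 4 - D \left(-24 - 288 D\right)$)
$\frac{1}{W + q{\left(N{\left(10,11 \right)},10 \right)}} = \frac{1}{-16238 + \left(4 + 24 \cdot 10 + 288 \cdot 10^{2}\right)} = \frac{1}{-16238 + \left(4 + 240 + 288 \cdot 100\right)} = \frac{1}{-16238 + \left(4 + 240 + 28800\right)} = \frac{1}{-16238 + 29044} = \frac{1}{12806}$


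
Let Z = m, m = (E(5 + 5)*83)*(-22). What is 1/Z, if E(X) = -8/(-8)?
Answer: -1/1826 ≈ -0.00054764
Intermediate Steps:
E(X) = 1 (E(X) = -8*(-1/8) = 1)
m = -1826 (m = (1*83)*(-22) = 83*(-22) = -1826)
Z = -1826
1/Z = 1/(-1826) = -1/1826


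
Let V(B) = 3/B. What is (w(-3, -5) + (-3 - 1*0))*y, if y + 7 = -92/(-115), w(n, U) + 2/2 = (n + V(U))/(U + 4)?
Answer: 62/25 ≈ 2.4800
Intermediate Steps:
w(n, U) = -1 + (n + 3/U)/(4 + U) (w(n, U) = -1 + (n + 3/U)/(U + 4) = -1 + (n + 3/U)/(4 + U))
y = -31/5 (y = -7 - 92/(-115) = -7 - 92*(-1/115) = -7 + 4/5 = -31/5 ≈ -6.2000)
(w(-3, -5) + (-3 - 1*0))*y = ((3 - 1*(-5)*(4 - 5 - 1*(-3)))/((-5)*(4 - 5)) + (-3 - 1*0))*(-31/5) = (-1/5*(3 - 1*(-5)*(4 - 5 + 3))/(-1) + (-3 + 0))*(-31/5) = (-1/5*(-1)*(3 - 1*(-5)*2) - 3)*(-31/5) = (-1/5*(-1)*(3 + 10) - 3)*(-31/5) = (-1/5*(-1)*13 - 3)*(-31/5) = (13/5 - 3)*(-31/5) = -2/5*(-31/5) = 62/25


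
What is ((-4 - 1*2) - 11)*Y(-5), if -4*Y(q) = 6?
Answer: 51/2 ≈ 25.500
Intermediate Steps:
Y(q) = -3/2 (Y(q) = -¼*6 = -3/2)
((-4 - 1*2) - 11)*Y(-5) = ((-4 - 1*2) - 11)*(-3/2) = ((-4 - 2) - 11)*(-3/2) = (-6 - 11)*(-3/2) = -17*(-3/2) = 51/2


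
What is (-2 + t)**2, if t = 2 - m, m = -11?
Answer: 121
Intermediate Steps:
t = 13 (t = 2 - 1*(-11) = 2 + 11 = 13)
(-2 + t)**2 = (-2 + 13)**2 = 11**2 = 121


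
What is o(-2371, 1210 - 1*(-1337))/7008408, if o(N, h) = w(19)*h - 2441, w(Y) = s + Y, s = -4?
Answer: 8941/1752102 ≈ 0.0051030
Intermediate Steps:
w(Y) = -4 + Y
o(N, h) = -2441 + 15*h (o(N, h) = (-4 + 19)*h - 2441 = 15*h - 2441 = -2441 + 15*h)
o(-2371, 1210 - 1*(-1337))/7008408 = (-2441 + 15*(1210 - 1*(-1337)))/7008408 = (-2441 + 15*(1210 + 1337))*(1/7008408) = (-2441 + 15*2547)*(1/7008408) = (-2441 + 38205)*(1/7008408) = 35764*(1/7008408) = 8941/1752102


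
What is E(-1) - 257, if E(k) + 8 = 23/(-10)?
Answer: -2673/10 ≈ -267.30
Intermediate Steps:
E(k) = -103/10 (E(k) = -8 + 23/(-10) = -8 + 23*(-⅒) = -8 - 23/10 = -103/10)
E(-1) - 257 = -103/10 - 257 = -2673/10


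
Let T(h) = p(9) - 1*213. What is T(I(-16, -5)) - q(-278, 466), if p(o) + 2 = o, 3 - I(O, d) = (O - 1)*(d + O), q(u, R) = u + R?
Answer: -394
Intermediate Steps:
q(u, R) = R + u
I(O, d) = 3 - (-1 + O)*(O + d) (I(O, d) = 3 - (O - 1)*(d + O) = 3 - (-1 + O)*(O + d))
p(o) = -2 + o
T(h) = -206 (T(h) = (-2 + 9) - 1*213 = 7 - 213 = -206)
T(I(-16, -5)) - q(-278, 466) = -206 - (466 - 278) = -206 - 1*188 = -206 - 188 = -394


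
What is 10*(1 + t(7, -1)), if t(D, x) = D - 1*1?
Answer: 70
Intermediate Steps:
t(D, x) = -1 + D (t(D, x) = D - 1 = -1 + D)
10*(1 + t(7, -1)) = 10*(1 + (-1 + 7)) = 10*(1 + 6) = 10*7 = 70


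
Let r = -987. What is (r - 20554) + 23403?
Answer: 1862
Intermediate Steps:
(r - 20554) + 23403 = (-987 - 20554) + 23403 = -21541 + 23403 = 1862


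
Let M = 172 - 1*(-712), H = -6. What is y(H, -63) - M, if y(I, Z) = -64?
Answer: -948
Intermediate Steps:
M = 884 (M = 172 + 712 = 884)
y(H, -63) - M = -64 - 1*884 = -64 - 884 = -948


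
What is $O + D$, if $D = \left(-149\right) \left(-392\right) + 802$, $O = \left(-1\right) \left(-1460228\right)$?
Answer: $1519438$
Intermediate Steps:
$O = 1460228$
$D = 59210$ ($D = 58408 + 802 = 59210$)
$O + D = 1460228 + 59210 = 1519438$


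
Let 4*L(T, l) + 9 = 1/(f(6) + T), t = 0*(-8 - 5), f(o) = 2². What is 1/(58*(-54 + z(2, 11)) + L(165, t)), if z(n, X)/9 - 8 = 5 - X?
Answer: -169/353252 ≈ -0.00047841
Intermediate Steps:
f(o) = 4
z(n, X) = 117 - 9*X (z(n, X) = 72 + 9*(5 - X) = 72 + (45 - 9*X) = 117 - 9*X)
t = 0 (t = 0*(-13) = 0)
L(T, l) = -9/4 + 1/(4*(4 + T))
1/(58*(-54 + z(2, 11)) + L(165, t)) = 1/(58*(-54 + (117 - 9*11)) + (-35 - 9*165)/(4*(4 + 165))) = 1/(58*(-54 + (117 - 99)) + (¼)*(-35 - 1485)/169) = 1/(58*(-54 + 18) + (¼)*(1/169)*(-1520)) = 1/(58*(-36) - 380/169) = 1/(-2088 - 380/169) = 1/(-353252/169) = -169/353252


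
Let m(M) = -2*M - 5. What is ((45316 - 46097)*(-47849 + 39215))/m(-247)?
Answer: 2247718/163 ≈ 13790.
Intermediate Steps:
m(M) = -5 - 2*M
((45316 - 46097)*(-47849 + 39215))/m(-247) = ((45316 - 46097)*(-47849 + 39215))/(-5 - 2*(-247)) = (-781*(-8634))/(-5 + 494) = 6743154/489 = 6743154*(1/489) = 2247718/163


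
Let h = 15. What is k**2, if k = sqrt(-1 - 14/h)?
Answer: -29/15 ≈ -1.9333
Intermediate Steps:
k = I*sqrt(435)/15 (k = sqrt(-1 - 14/15) = sqrt(-29/15) = I*sqrt(435)/15 ≈ 1.3904*I)
k**2 = (I*sqrt(435)/15)**2 = -29/15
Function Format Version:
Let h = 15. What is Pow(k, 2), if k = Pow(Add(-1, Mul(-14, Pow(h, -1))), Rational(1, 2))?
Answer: Rational(-29, 15) ≈ -1.9333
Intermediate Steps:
k = Mul(Rational(1, 15), I, Pow(435, Rational(1, 2))) (k = Pow(Add(-1, Mul(-14, Pow(15, -1))), Rational(1, 2)) = Pow(Add(-1, Mul(-14, Rational(1, 15))), Rational(1, 2)) = Pow(Add(-1, Rational(-14, 15)), Rational(1, 2)) = Pow(Rational(-29, 15), Rational(1, 2)) = Mul(Rational(1, 15), I, Pow(435, Rational(1, 2))) ≈ Mul(1.3904, I))
Pow(k, 2) = Pow(Mul(Rational(1, 15), I, Pow(435, Rational(1, 2))), 2) = Rational(-29, 15)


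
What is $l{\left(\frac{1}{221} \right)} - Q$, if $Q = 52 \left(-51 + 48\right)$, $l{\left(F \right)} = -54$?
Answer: $102$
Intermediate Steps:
$Q = -156$ ($Q = 52 \left(-3\right) = -156$)
$l{\left(\frac{1}{221} \right)} - Q = -54 - -156 = -54 + 156 = 102$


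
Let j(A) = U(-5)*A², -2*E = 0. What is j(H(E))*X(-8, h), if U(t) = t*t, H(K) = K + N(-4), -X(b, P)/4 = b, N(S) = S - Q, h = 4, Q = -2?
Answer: 3200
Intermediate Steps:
E = 0 (E = -½*0 = 0)
N(S) = 2 + S (N(S) = S - 1*(-2) = S + 2 = 2 + S)
X(b, P) = -4*b
H(K) = -2 + K (H(K) = K + (2 - 4) = K - 2 = -2 + K)
U(t) = t²
j(A) = 25*A² (j(A) = (-5)²*A² = 25*A²)
j(H(E))*X(-8, h) = (25*(-2 + 0)²)*(-4*(-8)) = (25*(-2)²)*32 = (25*4)*32 = 100*32 = 3200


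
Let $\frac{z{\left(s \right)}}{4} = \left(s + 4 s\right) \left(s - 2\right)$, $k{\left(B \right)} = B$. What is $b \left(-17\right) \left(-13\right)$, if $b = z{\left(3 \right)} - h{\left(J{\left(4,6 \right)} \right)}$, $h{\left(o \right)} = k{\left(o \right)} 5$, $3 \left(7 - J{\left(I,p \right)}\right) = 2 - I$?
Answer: $\frac{14365}{3} \approx 4788.3$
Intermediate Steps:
$J{\left(I,p \right)} = \frac{19}{3} + \frac{I}{3}$ ($J{\left(I,p \right)} = 7 - \frac{2 - I}{3} = 7 + \left(- \frac{2}{3} + \frac{I}{3}\right) = \frac{19}{3} + \frac{I}{3}$)
$h{\left(o \right)} = 5 o$ ($h{\left(o \right)} = o 5 = 5 o$)
$z{\left(s \right)} = 20 s \left(-2 + s\right)$ ($z{\left(s \right)} = 4 \left(s + 4 s\right) \left(s - 2\right) = 4 \cdot 5 s \left(-2 + s\right) = 20 s \left(-2 + s\right)$)
$b = \frac{65}{3}$ ($b = 20 \cdot 3 \left(-2 + 3\right) - 5 \left(\frac{19}{3} + \frac{1}{3} \cdot 4\right) = 20 \cdot 3 \cdot 1 - 5 \left(\frac{19}{3} + \frac{4}{3}\right) = 60 - 5 \cdot \frac{23}{3} = 60 - \frac{115}{3} = \frac{65}{3} \approx 21.667$)
$b \left(-17\right) \left(-13\right) = \frac{65}{3} \left(-17\right) \left(-13\right) = \left(- \frac{1105}{3}\right) \left(-13\right) = \frac{14365}{3}$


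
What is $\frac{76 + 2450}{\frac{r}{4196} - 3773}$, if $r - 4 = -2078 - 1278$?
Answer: $- \frac{2649774}{3958715} \approx -0.66935$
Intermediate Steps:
$r = -3352$ ($r = 4 - 3356 = -3352$)
$\frac{76 + 2450}{\frac{r}{4196} - 3773} = \frac{76 + 2450}{- \frac{3352}{4196} - 3773} = \frac{2526}{\left(-3352\right) \frac{1}{4196} - 3773} = \frac{2526}{- \frac{838}{1049} - 3773} = \frac{2526}{- \frac{3958715}{1049}} = 2526 \left(- \frac{1049}{3958715}\right) = - \frac{2649774}{3958715}$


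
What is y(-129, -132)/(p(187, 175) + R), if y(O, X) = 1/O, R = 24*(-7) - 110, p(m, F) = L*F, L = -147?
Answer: 1/3354387 ≈ 2.9812e-7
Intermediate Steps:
p(m, F) = -147*F
R = -278 (R = -168 - 110 = -278)
y(-129, -132)/(p(187, 175) + R) = 1/((-129)*(-147*175 - 278)) = -1/(129*(-25725 - 278)) = -1/129/(-26003) = -1/129*(-1/26003) = 1/3354387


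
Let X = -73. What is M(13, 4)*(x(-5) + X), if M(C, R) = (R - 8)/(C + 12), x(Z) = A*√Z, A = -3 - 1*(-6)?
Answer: 292/25 - 12*I*√5/25 ≈ 11.68 - 1.0733*I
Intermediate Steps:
A = 3 (A = -3 + 6 = 3)
x(Z) = 3*√Z
M(C, R) = (-8 + R)/(12 + C)
M(13, 4)*(x(-5) + X) = ((-8 + 4)/(12 + 13))*(3*√(-5) - 73) = (-4/25)*(3*(I*√5) - 73) = ((1/25)*(-4))*(3*I*√5 - 73) = -4*(-73 + 3*I*√5)/25 = 292/25 - 12*I*√5/25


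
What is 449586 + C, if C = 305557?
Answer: 755143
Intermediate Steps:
449586 + C = 449586 + 305557 = 755143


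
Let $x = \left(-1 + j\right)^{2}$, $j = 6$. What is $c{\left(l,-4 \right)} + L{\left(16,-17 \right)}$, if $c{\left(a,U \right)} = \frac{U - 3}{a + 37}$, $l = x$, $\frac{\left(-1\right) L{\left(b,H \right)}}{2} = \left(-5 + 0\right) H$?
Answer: $- \frac{10547}{62} \approx -170.11$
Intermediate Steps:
$L{\left(b,H \right)} = 10 H$ ($L{\left(b,H \right)} = - 2 \left(-5 + 0\right) H = - 2 \left(- 5 H\right) = 10 H$)
$x = 25$ ($x = \left(-1 + 6\right)^{2} = 5^{2} = 25$)
$l = 25$
$c{\left(a,U \right)} = \frac{-3 + U}{37 + a}$
$c{\left(l,-4 \right)} + L{\left(16,-17 \right)} = \frac{-3 - 4}{37 + 25} + 10 \left(-17\right) = \frac{1}{62} \left(-7\right) - 170 = - \frac{7}{62} - 170 = - \frac{10547}{62}$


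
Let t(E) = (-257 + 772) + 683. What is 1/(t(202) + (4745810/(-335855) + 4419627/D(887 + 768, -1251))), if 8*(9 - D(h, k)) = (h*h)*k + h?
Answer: 57540671765083/68121238182415842 ≈ 0.00084468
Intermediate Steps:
D(h, k) = 9 - h/8 - k*h**2/8 (D(h, k) = 9 - ((h*h)*k + h)/8 = 9 - (h**2*k + h)/8 = 9 - (k*h**2 + h)/8 = 9 - (h + k*h**2)/8 = 9 + (-h/8 - k*h**2/8) = 9 - h/8 - k*h**2/8)
t(E) = 1198 (t(E) = 515 + 683 = 1198)
1/(t(202) + (4745810/(-335855) + 4419627/D(887 + 768, -1251))) = 1/(1198 + (4745810/(-335855) + 4419627/(9 - (887 + 768)/8 - 1/8*(-1251)*(887 + 768)**2))) = 1/(1198 + (4745810*(-1/335855) + 4419627/(9 - 1/8*1655 - 1/8*(-1251)*1655**2))) = 1/(1198 + (-949162/67171 + 4419627/(9 - 1655/8 - 1/8*(-1251)*2739025))) = 1/(1198 + (-949162/67171 + 4419627/(9 - 1655/8 + 3426520275/8))) = 1/(1198 + (-949162/67171 + 4419627/(856629673/2))) = 1/(1198 + (-949162/67171 + 4419627*(2/856629673))) = 1/(1198 + (-949162/67171 + 8839254/856629673)) = 1/(1198 - 812486592153592/57540671765083) = 1/(68121238182415842/57540671765083) = 57540671765083/68121238182415842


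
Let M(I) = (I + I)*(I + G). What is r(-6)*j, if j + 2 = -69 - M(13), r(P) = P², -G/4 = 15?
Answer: 41436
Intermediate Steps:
G = -60 (G = -4*15 = -60)
M(I) = 2*I*(-60 + I) (M(I) = (I + I)*(I - 60) = (2*I)*(-60 + I) = 2*I*(-60 + I))
j = 1151 (j = -2 + (-69 - 2*13*(-60 + 13)) = -2 + (-69 - 2*13*(-47)) = -2 + (-69 - 1*(-1222)) = -2 + (-69 + 1222) = -2 + 1153 = 1151)
r(-6)*j = (-6)²*1151 = 36*1151 = 41436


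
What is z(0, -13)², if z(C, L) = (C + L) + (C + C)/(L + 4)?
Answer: 169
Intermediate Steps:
z(C, L) = C + L + 2*C/(4 + L) (z(C, L) = (C + L) + (2*C)/(4 + L) = (C + L) + 2*C/(4 + L) = C + L + 2*C/(4 + L))
z(0, -13)² = (((-13)² + 4*(-13) + 6*0 + 0*(-13))/(4 - 13))² = ((169 - 52 + 0 + 0)/(-9))² = (-⅑*117)² = (-13)² = 169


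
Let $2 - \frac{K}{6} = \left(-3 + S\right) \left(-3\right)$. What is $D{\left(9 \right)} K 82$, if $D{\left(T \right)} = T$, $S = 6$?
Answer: $48708$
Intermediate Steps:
$K = 66$ ($K = 12 - 6 \left(-3 + 6\right) \left(-3\right) = 12 - 6 \cdot 3 \left(-3\right) = 12 - -54 = 12 + 54 = 66$)
$D{\left(9 \right)} K 82 = 9 \cdot 66 \cdot 82 = 594 \cdot 82 = 48708$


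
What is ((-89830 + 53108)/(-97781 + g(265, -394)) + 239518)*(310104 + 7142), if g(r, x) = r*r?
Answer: 523471344328395/6889 ≈ 7.5987e+10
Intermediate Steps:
g(r, x) = r**2
((-89830 + 53108)/(-97781 + g(265, -394)) + 239518)*(310104 + 7142) = ((-89830 + 53108)/(-97781 + 265**2) + 239518)*(310104 + 7142) = (-36722/(-97781 + 70225) + 239518)*317246 = (-36722/(-27556) + 239518)*317246 = (-36722*(-1/27556) + 239518)*317246 = (18361/13778 + 239518)*317246 = (3300097365/13778)*317246 = 523471344328395/6889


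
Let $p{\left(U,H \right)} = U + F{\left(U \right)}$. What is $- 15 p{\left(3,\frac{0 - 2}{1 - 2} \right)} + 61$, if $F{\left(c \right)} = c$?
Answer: $-29$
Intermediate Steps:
$p{\left(U,H \right)} = 2 U$ ($p{\left(U,H \right)} = U + U = 2 U$)
$- 15 p{\left(3,\frac{0 - 2}{1 - 2} \right)} + 61 = - 15 \cdot 2 \cdot 3 + 61 = \left(-15\right) 6 + 61 = -90 + 61 = -29$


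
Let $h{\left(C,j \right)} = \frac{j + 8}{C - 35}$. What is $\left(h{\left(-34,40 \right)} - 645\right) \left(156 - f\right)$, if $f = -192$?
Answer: $- \frac{5168148}{23} \approx -2.247 \cdot 10^{5}$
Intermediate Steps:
$h{\left(C,j \right)} = \frac{8 + j}{-35 + C}$
$\left(h{\left(-34,40 \right)} - 645\right) \left(156 - f\right) = \left(\frac{8 + 40}{-35 - 34} - 645\right) \left(156 - -192\right) = \left(\frac{1}{-69} \cdot 48 - 645\right) \left(156 + 192\right) = \left(\left(- \frac{1}{69}\right) 48 - 645\right) 348 = \left(- \frac{16}{23} - 645\right) 348 = \left(- \frac{14851}{23}\right) 348 = - \frac{5168148}{23}$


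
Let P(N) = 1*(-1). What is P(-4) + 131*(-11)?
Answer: -1442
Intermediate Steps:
P(N) = -1
P(-4) + 131*(-11) = -1 + 131*(-11) = -1 - 1441 = -1442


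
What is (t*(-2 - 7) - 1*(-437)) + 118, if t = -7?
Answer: 618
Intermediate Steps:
(t*(-2 - 7) - 1*(-437)) + 118 = (-7*(-2 - 7) - 1*(-437)) + 118 = (-7*(-9) + 437) + 118 = (63 + 437) + 118 = 500 + 118 = 618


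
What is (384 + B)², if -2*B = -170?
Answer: 219961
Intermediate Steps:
B = 85 (B = -½*(-170) = 85)
(384 + B)² = (384 + 85)² = 469² = 219961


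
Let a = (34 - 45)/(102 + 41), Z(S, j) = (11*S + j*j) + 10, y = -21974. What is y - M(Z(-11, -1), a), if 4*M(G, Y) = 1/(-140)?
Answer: -12305439/560 ≈ -21974.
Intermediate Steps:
Z(S, j) = 10 + j² + 11*S (Z(S, j) = (11*S + j²) + 10 = (j² + 11*S) + 10 = 10 + j² + 11*S)
a = -1/13 (a = -11/143 = -11*1/143 = -1/13 ≈ -0.076923)
M(G, Y) = -1/560 (M(G, Y) = (¼)/(-140) = (¼)*(-1/140) = -1/560)
y - M(Z(-11, -1), a) = -21974 - 1*(-1/560) = -21974 + 1/560 = -12305439/560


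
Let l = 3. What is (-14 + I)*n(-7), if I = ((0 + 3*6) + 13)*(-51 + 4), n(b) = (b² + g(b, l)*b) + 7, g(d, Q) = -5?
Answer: -133861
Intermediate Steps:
n(b) = 7 + b² - 5*b (n(b) = (b² - 5*b) + 7 = 7 + b² - 5*b)
I = -1457 (I = ((0 + 18) + 13)*(-47) = (18 + 13)*(-47) = 31*(-47) = -1457)
(-14 + I)*n(-7) = (-14 - 1457)*(7 + (-7)² - 5*(-7)) = -1471*(7 + 49 + 35) = -1471*91 = -133861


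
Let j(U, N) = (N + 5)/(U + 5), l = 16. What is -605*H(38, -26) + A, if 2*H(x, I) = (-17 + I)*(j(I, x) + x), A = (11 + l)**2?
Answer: 19671943/42 ≈ 4.6838e+5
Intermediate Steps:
j(U, N) = (5 + N)/(5 + U)
A = 729 (A = (11 + 16)**2 = 27**2 = 729)
H(x, I) = (-17 + I)*(x + (5 + x)/(5 + I))/2 (H(x, I) = ((-17 + I)*((5 + x)/(5 + I) + x))/2 = ((-17 + I)*(x + (5 + x)/(5 + I)))/2 = (-17 + I)*(x + (5 + x)/(5 + I))/2)
-605*H(38, -26) + A = -605*(-85 - 17*38 - 26*(5 + 38) + 38*(-17 - 26)*(5 - 26))/(2*(5 - 26)) + 729 = -605*(-85 - 646 - 26*43 + 38*(-43)*(-21))/(2*(-21)) + 729 = -605*(-1)*(-85 - 646 - 1118 + 34314)/(2*21) + 729 = -605*(-1)*32465/(2*21) + 729 = -605*(-32465/42) + 729 = 19641325/42 + 729 = 19671943/42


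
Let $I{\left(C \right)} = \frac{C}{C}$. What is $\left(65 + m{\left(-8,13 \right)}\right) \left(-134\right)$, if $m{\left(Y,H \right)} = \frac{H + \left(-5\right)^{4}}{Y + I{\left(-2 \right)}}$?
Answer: $\frac{24522}{7} \approx 3503.1$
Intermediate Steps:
$I{\left(C \right)} = 1$
$m{\left(Y,H \right)} = \frac{625 + H}{1 + Y}$ ($m{\left(Y,H \right)} = \frac{H + \left(-5\right)^{4}}{Y + 1} = \frac{H + 625}{1 + Y} = \frac{625 + H}{1 + Y}$)
$\left(65 + m{\left(-8,13 \right)}\right) \left(-134\right) = \left(65 + \frac{625 + 13}{1 - 8}\right) \left(-134\right) = \left(65 + \frac{1}{-7} \cdot 638\right) \left(-134\right) = \left(65 - \frac{638}{7}\right) \left(-134\right) = \left(- \frac{183}{7}\right) \left(-134\right) = \frac{24522}{7}$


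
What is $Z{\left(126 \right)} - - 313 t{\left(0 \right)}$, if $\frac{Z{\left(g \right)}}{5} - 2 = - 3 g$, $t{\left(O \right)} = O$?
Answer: $-1880$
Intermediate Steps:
$Z{\left(g \right)} = 10 - 15 g$ ($Z{\left(g \right)} = 10 + 5 \left(- 3 g\right) = 10 - 15 g$)
$Z{\left(126 \right)} - - 313 t{\left(0 \right)} = \left(10 - 1890\right) - \left(-313\right) 0 = \left(10 - 1890\right) - 0 = -1880 + 0 = -1880$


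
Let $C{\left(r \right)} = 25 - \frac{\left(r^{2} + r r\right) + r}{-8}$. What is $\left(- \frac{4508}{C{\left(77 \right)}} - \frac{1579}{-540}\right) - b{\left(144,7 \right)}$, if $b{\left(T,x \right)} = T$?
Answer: $- \frac{62928733}{436860} \approx -144.05$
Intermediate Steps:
$C{\left(r \right)} = 25 + \frac{r^{2}}{4} + \frac{r}{8}$ ($C{\left(r \right)} = 25 - \left(\left(r^{2} + r^{2}\right) + r\right) \left(- \frac{1}{8}\right) = 25 - \left(2 r^{2} + r\right) \left(- \frac{1}{8}\right) = 25 - \left(r + 2 r^{2}\right) \left(- \frac{1}{8}\right) = 25 - \left(- \frac{r^{2}}{4} - \frac{r}{8}\right) = 25 + \left(\frac{r^{2}}{4} + \frac{r}{8}\right) = 25 + \frac{r^{2}}{4} + \frac{r}{8}$)
$\left(- \frac{4508}{C{\left(77 \right)}} - \frac{1579}{-540}\right) - b{\left(144,7 \right)} = \left(- \frac{4508}{25 + \frac{77^{2}}{4} + \frac{1}{8} \cdot 77} - \frac{1579}{-540}\right) - 144 = \left(- \frac{4508}{25 + \frac{1}{4} \cdot 5929 + \frac{77}{8}} - - \frac{1579}{540}\right) - 144 = \left(- \frac{4508}{25 + \frac{5929}{4} + \frac{77}{8}} + \frac{1579}{540}\right) - 144 = \left(- \frac{4508}{\frac{12135}{8}} + \frac{1579}{540}\right) - 144 = \left(\left(-4508\right) \frac{8}{12135} + \frac{1579}{540}\right) - 144 = \left(- \frac{36064}{12135} + \frac{1579}{540}\right) - 144 = - \frac{20893}{436860} - 144 = - \frac{62928733}{436860}$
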